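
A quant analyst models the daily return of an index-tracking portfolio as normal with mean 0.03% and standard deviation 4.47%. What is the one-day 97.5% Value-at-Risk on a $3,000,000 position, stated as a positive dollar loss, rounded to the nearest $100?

$261,900

At 97.5% one-sided, z = 1.960.
VaR = −μ + z·σ = −(0.03%) + 1.960 × 4.47% = 8.731%.
On $3,000,000: 0.08731 × $3,000,000 = $261,930.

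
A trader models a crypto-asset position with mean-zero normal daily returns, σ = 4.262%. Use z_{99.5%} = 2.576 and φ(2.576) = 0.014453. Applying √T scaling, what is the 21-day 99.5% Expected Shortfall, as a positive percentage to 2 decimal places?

σ_{21d} = 4.262% × √21 = 19.531%.
ES multiplier = φ(z)/(1−α) = 0.014453/0.005 = 2.891.
ES = 19.531% × 2.891 = 56.464%.

56.46%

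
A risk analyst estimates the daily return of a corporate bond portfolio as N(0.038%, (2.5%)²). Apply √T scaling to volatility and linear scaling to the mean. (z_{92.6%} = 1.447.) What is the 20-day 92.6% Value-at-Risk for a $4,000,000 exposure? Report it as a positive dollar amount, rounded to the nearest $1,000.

$617,000

σ_{20d} = 2.5% × √20 = 11.180%; μ_{20d} = 20 × 0.038% = 0.760%.
VaR = −(0.760%) + 1.447 × 11.180% = 15.417%.
On $4,000,000: 0.15417 × $4,000,000 = $616,680.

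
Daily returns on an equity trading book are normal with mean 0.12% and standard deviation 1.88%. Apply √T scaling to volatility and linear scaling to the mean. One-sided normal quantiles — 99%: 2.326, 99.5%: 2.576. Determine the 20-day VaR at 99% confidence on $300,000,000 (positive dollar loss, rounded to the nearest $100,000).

σ_{20d} = 1.88% × √20 = 8.408%; μ_{20d} = 20 × 0.12% = 2.400%.
VaR = −(2.400%) + 2.326 × 8.408% = 17.157%.
On $300,000,000: 0.17157 × $300,000,000 = $51,471,000.

$51,500,000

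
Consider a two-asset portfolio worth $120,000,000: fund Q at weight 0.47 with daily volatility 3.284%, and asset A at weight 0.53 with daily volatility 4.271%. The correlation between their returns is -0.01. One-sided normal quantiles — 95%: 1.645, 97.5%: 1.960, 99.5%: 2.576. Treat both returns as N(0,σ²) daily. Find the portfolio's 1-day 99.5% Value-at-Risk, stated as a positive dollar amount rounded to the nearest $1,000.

σ_p² = 0.47²·3.284² + 0.53²·4.271² + 2·-0.01·0.47·0.53·3.284·4.271 = 7.4365 (%²).
σ_p = √7.4365 = 2.727%.
VaR = 2.576 × 2.727% = 7.025%; on $120,000,000 that is $8,430,000.

$8,430,000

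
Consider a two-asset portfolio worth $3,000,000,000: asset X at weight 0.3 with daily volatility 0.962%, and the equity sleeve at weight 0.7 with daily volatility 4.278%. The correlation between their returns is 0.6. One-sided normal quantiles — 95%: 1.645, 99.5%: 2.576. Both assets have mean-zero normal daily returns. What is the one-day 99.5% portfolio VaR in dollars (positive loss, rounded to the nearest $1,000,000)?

$245,000,000

σ_p² = 0.3²·0.962² + 0.7²·4.278² + 2·0.6·0.3·0.7·0.962·4.278 = 10.0880 (%²).
σ_p = √10.0880 = 3.176%.
VaR = 2.576 × 3.176% = 8.181%; on $3,000,000,000 that is $245,430,000.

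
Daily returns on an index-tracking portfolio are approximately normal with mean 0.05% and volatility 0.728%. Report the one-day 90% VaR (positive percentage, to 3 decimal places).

0.883%

At 90% one-sided, z = 1.282.
VaR = −μ + z·σ = −(0.05%) + 1.282 × 0.728% = 0.883%.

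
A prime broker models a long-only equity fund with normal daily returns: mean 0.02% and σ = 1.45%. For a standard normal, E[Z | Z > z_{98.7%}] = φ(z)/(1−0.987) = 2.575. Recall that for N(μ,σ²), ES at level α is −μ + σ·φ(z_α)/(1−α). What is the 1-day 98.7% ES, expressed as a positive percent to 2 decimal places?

3.71%

ES = −(0.02%) + 1.45% × 2.575 = 3.714%.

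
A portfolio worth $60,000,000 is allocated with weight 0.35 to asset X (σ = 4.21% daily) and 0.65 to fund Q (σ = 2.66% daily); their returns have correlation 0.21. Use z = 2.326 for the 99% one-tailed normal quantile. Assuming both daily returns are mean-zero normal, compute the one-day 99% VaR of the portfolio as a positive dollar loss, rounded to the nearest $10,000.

$3,480,000

σ_p² = 0.35²·4.21² + 0.65²·2.66² + 2·0.21·0.35·0.65·4.21·2.66 = 6.2307 (%²).
σ_p = √6.2307 = 2.496%.
VaR = 2.326 × 2.496% = 5.806%; on $60,000,000 that is $3,483,600.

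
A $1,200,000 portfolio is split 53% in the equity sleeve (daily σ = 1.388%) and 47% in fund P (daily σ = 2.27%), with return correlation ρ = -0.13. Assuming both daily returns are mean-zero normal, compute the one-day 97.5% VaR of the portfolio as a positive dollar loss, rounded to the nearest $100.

σ_p² = 0.53²·1.388² + 0.47²·2.27² + 2·-0.13·0.53·0.47·1.388·2.27 = 1.4754 (%²).
σ_p = √1.4754 = 1.215%.
At 97.5%, z = 1.960.
VaR = 1.960 × 1.215% = 2.381%; on $1,200,000 that is $28,572.

$28,600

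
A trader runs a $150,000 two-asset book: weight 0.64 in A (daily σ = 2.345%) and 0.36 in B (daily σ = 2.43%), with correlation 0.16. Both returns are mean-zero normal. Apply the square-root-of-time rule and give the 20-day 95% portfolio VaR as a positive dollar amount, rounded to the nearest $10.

σ_p = √(0.64²·2.345² + 0.36²·2.43² + 2·0.16·0.64·0.36·2.345·2.43) = 1.854%.
σ_{20d} = 1.854% × √20 = 8.291%.
z(95%) = 1.645.
VaR = 1.645 × 8.291% = 13.639%; on $150,000 that is $20,458.

$20,460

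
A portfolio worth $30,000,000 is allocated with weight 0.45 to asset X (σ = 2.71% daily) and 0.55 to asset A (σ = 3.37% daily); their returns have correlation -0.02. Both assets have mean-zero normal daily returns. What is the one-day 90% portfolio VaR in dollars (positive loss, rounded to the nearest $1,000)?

$845,000

σ_p² = 0.45²·2.71² + 0.55²·3.37² + 2·-0.02·0.45·0.55·2.71·3.37 = 4.8322 (%²).
σ_p = √4.8322 = 2.198%.
At 90%, z = 1.282.
VaR = 1.282 × 2.198% = 2.818%; on $30,000,000 that is $845,400.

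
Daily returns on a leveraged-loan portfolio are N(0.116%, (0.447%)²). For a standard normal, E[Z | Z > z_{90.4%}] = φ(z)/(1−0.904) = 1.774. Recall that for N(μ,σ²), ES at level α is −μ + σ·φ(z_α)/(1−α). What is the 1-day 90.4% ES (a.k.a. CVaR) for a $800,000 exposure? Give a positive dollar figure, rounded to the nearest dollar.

ES = −(0.116%) + 0.447% × 1.774 = 0.677%.
On $800,000: 0.00677 × $800,000 = $5,416.

$5,416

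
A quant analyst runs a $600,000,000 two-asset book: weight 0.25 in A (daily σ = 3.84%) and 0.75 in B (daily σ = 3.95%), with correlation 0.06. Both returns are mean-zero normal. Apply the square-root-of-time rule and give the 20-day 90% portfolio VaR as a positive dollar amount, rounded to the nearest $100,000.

σ_p = √(0.25²·3.84² + 0.75²·3.95² + 2·0.06·0.25·0.75·3.84·3.95) = 3.168%.
σ_{20d} = 3.168% × √20 = 14.168%.
z(90%) = 1.282.
VaR = 1.282 × 14.168% = 18.163%; on $600,000,000 that is $108,978,000.

$109,000,000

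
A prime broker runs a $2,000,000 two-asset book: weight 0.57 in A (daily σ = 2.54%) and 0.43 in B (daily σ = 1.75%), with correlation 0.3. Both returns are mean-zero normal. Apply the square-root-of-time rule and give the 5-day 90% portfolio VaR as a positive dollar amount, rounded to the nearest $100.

σ_p = √(0.57²·2.54² + 0.43²·1.75² + 2·0.3·0.57·0.43·2.54·1.75) = 1.821%.
σ_{5d} = 1.821% × √5 = 4.072%.
z(90%) = 1.282.
VaR = 1.282 × 4.072% = 5.220%; on $2,000,000 that is $104,400.

$104,400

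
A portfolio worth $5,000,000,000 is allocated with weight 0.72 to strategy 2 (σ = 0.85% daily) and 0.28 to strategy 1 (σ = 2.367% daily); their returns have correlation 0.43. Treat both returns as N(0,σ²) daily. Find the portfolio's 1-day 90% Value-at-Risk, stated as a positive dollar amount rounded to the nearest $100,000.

$69,100,000

σ_p² = 0.72²·0.85² + 0.28²·2.367² + 2·0.43·0.72·0.28·0.85·2.367 = 1.1626 (%²).
σ_p = √1.1626 = 1.078%.
At 90%, z = 1.282.
VaR = 1.282 × 1.078% = 1.382%; on $5,000,000,000 that is $69,100,000.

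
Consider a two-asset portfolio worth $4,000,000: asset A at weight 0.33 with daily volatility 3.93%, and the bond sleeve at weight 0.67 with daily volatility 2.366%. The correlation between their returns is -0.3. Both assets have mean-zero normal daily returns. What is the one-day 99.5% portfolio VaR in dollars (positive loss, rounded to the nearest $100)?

σ_p² = 0.33²·3.93² + 0.67²·2.366² + 2·-0.3·0.33·0.67·3.93·2.366 = 2.9613 (%²).
σ_p = √2.9613 = 1.721%.
At 99.5%, z = 2.576.
VaR = 2.576 × 1.721% = 4.433%; on $4,000,000 that is $177,320.

$177,300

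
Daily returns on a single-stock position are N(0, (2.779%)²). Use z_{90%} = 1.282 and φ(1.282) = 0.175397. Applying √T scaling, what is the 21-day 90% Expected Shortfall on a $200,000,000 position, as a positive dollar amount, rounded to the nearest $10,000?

σ_{21d} = 2.779% × √21 = 12.735%.
ES multiplier = φ(z)/(1−α) = 0.175397/0.1 = 1.754.
ES = 12.735% × 1.754 = 22.337%; on $200,000,000: $44,674,000.

$44,670,000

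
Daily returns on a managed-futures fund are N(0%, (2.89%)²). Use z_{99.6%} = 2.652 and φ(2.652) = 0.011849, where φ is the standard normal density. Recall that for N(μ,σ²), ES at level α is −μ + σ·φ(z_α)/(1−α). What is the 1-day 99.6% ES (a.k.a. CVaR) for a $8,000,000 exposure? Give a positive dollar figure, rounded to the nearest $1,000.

$685,000

Tail multiplier: φ(z)/(1−α) = 0.011849 / 0.004 = 2.962.
ES = 2.89% × 2.962 = 8.560%.
On $8,000,000: 0.08560 × $8,000,000 = $684,800.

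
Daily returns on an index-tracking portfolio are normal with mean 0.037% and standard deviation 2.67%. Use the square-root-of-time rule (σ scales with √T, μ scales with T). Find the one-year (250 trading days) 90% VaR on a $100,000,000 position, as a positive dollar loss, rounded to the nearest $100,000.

$44,900,000

At 90%, z = 1.282.
σ_{250d} = 2.67% × √250 = 42.216%; μ_{250d} = 250 × 0.037% = 9.250%.
VaR = −(9.250%) + 1.282 × 42.216% = 44.871%.
On $100,000,000: 0.44871 × $100,000,000 = $44,871,000.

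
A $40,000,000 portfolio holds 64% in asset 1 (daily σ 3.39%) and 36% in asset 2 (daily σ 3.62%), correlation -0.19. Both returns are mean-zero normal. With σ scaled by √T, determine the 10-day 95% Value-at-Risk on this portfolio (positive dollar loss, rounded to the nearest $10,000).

σ_p = √(0.64²·3.39² + 0.36²·3.62² + 2·-0.19·0.64·0.36·3.39·3.62) = 2.309%.
σ_{10d} = 2.309% × √10 = 7.302%.
z(95%) = 1.645.
VaR = 1.645 × 7.302% = 12.012%; on $40,000,000 that is $4,804,800.

$4,800,000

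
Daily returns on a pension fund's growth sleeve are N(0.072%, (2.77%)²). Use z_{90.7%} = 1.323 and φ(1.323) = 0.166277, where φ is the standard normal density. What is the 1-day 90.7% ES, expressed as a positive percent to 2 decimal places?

Tail multiplier: φ(z)/(1−α) = 0.166277 / 0.093 = 1.788.
ES = −(0.072%) + 2.77% × 1.788 = 4.881%.

4.88%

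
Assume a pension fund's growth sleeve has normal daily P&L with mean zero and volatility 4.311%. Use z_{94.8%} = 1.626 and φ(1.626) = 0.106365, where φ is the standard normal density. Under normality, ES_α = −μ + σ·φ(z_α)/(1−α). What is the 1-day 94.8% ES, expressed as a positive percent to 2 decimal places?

8.82%

Tail multiplier: φ(z)/(1−α) = 0.106365 / 0.052 = 2.045.
ES = 4.311% × 2.045 = 8.816%.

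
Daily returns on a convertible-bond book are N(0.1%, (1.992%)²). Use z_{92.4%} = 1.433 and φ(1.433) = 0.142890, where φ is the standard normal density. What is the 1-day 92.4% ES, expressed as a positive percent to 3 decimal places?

3.645%

Tail multiplier: φ(z)/(1−α) = 0.142890 / 0.076 = 1.880.
ES = −(0.1%) + 1.992% × 1.880 = 3.645%.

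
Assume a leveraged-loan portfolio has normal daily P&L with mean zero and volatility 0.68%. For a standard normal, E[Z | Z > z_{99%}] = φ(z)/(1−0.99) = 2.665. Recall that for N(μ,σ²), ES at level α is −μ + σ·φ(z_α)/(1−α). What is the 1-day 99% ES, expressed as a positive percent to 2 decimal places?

1.81%

ES = 0.68% × 2.665 = 1.812%.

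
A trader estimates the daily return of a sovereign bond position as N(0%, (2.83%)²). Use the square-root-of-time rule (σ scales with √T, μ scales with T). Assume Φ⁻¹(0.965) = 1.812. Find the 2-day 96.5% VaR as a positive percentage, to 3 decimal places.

σ_{2d} = 2.83% × √2 = 4.002%.
VaR = 1.812 × 4.002% = 7.252%.

7.252%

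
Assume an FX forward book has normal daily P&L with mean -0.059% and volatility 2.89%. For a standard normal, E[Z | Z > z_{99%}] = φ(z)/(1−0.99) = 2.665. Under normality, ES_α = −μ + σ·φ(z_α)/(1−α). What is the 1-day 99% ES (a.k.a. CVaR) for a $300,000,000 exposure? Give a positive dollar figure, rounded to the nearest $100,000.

ES = −(-0.059%) + 2.89% × 2.665 = 7.761%.
On $300,000,000: 0.07761 × $300,000,000 = $23,283,000.

$23,300,000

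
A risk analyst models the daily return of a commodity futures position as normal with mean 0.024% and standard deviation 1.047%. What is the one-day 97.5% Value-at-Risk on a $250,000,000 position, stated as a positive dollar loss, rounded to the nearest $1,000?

$5,070,000

At 97.5% one-sided, z = 1.960.
VaR = −μ + z·σ = −(0.024%) + 1.960 × 1.047% = 2.028%.
On $250,000,000: 0.02028 × $250,000,000 = $5,070,000.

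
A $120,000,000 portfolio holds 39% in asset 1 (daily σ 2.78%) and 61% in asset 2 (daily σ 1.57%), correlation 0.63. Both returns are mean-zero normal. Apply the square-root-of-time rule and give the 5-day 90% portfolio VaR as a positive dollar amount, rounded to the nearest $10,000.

σ_p = √(0.39²·2.78² + 0.61²·1.57² + 2·0.63·0.39·0.61·2.78·1.57) = 1.844%.
σ_{5d} = 1.844% × √5 = 4.123%.
z(90%) = 1.282.
VaR = 1.282 × 4.123% = 5.286%; on $120,000,000 that is $6,343,200.

$6,340,000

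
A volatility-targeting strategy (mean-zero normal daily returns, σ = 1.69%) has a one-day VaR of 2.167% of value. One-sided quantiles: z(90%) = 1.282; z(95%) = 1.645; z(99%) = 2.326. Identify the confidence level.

90%

Implied z = VaR/σ = 2.167 / 1.69 = 1.282.
This matches z(90%) = 1.282.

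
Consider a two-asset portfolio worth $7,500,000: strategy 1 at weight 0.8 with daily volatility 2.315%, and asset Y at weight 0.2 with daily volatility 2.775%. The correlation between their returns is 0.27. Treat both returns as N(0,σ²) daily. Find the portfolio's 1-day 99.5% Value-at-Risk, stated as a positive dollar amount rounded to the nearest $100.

$400,300

σ_p² = 0.8²·2.315² + 0.2²·2.775² + 2·0.27·0.8·0.2·2.315·2.775 = 4.2930 (%²).
σ_p = √4.2930 = 2.072%.
At 99.5%, z = 2.576.
VaR = 2.576 × 2.072% = 5.337%; on $7,500,000 that is $400,275.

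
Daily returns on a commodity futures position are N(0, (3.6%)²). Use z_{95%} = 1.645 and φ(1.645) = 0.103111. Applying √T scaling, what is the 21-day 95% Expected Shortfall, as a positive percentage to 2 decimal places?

34.02%

σ_{21d} = 3.6% × √21 = 16.497%.
ES multiplier = φ(z)/(1−α) = 0.103111/0.05 = 2.062.
ES = 16.497% × 2.062 = 34.017%.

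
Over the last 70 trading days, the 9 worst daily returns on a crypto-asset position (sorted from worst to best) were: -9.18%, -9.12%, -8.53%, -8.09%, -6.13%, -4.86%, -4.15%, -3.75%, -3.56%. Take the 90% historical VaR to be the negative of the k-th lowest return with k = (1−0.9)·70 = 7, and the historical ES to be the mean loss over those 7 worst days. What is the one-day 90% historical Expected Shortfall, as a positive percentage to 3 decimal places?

The 7 worst returns sum to -50.06%.
ES = −(-50.06%) / 7 = 7.1514…% ≈ 7.151%.

7.151%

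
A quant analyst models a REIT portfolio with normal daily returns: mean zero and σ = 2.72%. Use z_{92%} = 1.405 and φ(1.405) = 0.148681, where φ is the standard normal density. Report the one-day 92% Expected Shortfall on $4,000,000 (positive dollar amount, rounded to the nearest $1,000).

$202,000

Tail multiplier: φ(z)/(1−α) = 0.148681 / 0.08 = 1.859.
ES = 2.72% × 1.859 = 5.056%.
On $4,000,000: 0.05056 × $4,000,000 = $202,240.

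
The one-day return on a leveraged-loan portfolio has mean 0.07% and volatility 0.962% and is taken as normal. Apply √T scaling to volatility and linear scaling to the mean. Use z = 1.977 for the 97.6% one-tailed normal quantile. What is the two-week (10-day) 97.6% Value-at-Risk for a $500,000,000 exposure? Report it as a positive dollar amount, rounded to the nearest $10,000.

$26,570,000

σ_{10d} = 0.962% × √10 = 3.042%; μ_{10d} = 10 × 0.07% = 0.700%.
VaR = −(0.700%) + 1.977 × 3.042% = 5.314%.
On $500,000,000: 0.05314 × $500,000,000 = $26,570,000.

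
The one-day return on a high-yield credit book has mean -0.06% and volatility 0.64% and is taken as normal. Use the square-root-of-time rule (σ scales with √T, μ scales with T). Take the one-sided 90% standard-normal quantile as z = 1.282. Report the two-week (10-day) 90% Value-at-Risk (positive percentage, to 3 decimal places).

σ_{10d} = 0.64% × √10 = 2.024%; μ_{10d} = 10 × -0.06% = -0.600%.
VaR = −(-0.600%) + 1.282 × 2.024% = 3.195%.

3.195%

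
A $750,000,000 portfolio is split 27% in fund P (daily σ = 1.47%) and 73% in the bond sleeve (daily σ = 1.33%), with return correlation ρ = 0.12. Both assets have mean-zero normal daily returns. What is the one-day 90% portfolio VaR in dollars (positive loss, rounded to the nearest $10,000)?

σ_p² = 0.27²·1.47² + 0.73²·1.33² + 2·0.12·0.27·0.73·1.47·1.33 = 1.1927 (%²).
σ_p = √1.1927 = 1.092%.
At 90%, z = 1.282.
VaR = 1.282 × 1.092% = 1.400%; on $750,000,000 that is $10,500,000.

$10,500,000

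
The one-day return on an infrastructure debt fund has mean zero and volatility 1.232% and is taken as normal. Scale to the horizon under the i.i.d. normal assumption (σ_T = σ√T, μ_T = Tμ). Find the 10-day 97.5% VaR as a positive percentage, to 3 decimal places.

At 97.5%, z = 1.960.
σ_{10d} = 1.232% × √10 = 3.896%.
VaR = 1.960 × 3.896% = 7.636%.

7.636%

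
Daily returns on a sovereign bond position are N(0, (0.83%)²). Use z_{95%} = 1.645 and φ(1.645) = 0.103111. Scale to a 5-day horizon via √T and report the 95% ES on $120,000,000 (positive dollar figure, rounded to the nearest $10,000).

σ_{5d} = 0.83% × √5 = 1.856%.
ES multiplier = φ(z)/(1−α) = 0.103111/0.05 = 2.062.
ES = 1.856% × 2.062 = 3.827%; on $120,000,000: $4,592,400.

$4,590,000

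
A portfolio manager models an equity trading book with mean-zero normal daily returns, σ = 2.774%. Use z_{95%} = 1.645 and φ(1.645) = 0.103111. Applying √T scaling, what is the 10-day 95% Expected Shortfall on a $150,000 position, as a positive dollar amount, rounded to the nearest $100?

$27,100

σ_{10d} = 2.774% × √10 = 8.772%.
ES multiplier = φ(z)/(1−α) = 0.103111/0.05 = 2.062.
ES = 8.772% × 2.062 = 18.088%; on $150,000: $27,132.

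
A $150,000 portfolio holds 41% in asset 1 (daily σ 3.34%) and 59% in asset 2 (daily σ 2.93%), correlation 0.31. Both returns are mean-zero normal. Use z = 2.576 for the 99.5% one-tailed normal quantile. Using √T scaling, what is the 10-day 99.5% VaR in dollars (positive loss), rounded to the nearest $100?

$30,700

σ_p = √(0.41²·3.34² + 0.59²·2.93² + 2·0.31·0.41·0.59·3.34·2.93) = 2.516%.
σ_{10d} = 2.516% × √10 = 7.956%.
VaR = 2.576 × 7.956% = 20.495%; on $150,000 that is $30,743.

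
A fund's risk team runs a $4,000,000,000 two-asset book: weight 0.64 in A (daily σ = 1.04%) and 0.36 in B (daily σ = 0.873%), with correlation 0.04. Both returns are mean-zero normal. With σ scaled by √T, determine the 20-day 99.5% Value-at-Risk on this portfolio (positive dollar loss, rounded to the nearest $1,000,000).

σ_p = √(0.64²·1.04² + 0.36²·0.873² + 2·0.04·0.64·0.36·1.04·0.873) = 0.747%.
σ_{20d} = 0.747% × √20 = 3.341%.
z(99.5%) = 2.576.
VaR = 2.576 × 3.341% = 8.606%; on $4,000,000,000 that is $344,240,000.

$344,000,000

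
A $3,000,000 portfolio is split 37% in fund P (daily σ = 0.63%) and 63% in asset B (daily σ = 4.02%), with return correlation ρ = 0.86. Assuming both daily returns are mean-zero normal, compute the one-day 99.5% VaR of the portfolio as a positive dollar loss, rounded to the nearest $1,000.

$211,000

σ_p² = 0.37²·0.63² + 0.63²·4.02² + 2·0.86·0.37·0.63·0.63·4.02 = 7.4838 (%²).
σ_p = √7.4838 = 2.736%.
At 99.5%, z = 2.576.
VaR = 2.576 × 2.736% = 7.048%; on $3,000,000 that is $211,440.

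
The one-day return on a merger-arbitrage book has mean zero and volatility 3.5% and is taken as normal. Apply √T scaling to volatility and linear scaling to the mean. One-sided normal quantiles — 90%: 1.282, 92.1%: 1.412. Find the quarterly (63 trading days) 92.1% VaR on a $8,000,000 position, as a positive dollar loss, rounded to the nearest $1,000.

$3,138,000

σ_{63d} = 3.5% × √63 = 27.780%.
VaR = 1.412 × 27.780% = 39.225%.
On $8,000,000: 0.39225 × $8,000,000 = $3,138,000.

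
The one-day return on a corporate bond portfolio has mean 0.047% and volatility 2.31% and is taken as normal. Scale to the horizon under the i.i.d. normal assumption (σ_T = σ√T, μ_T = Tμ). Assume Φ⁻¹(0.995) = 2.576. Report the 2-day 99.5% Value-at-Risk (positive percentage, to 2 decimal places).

σ_{2d} = 2.31% × √2 = 3.267%; μ_{2d} = 2 × 0.047% = 0.094%.
VaR = −(0.094%) + 2.576 × 3.267% = 8.322%.

8.32%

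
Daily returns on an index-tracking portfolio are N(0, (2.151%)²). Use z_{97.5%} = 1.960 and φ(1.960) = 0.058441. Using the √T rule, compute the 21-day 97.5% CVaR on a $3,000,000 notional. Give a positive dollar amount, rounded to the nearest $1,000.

$691,000

σ_{21d} = 2.151% × √21 = 9.857%.
ES multiplier = φ(z)/(1−α) = 0.058441/0.025 = 2.338.
ES = 9.857% × 2.338 = 23.046%; on $3,000,000: $691,380.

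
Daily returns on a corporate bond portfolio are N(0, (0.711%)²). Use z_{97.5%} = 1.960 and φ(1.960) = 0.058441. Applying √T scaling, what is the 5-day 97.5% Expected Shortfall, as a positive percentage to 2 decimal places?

σ_{5d} = 0.711% × √5 = 1.590%.
ES multiplier = φ(z)/(1−α) = 0.058441/0.025 = 2.338.
ES = 1.590% × 2.338 = 3.717%.

3.72%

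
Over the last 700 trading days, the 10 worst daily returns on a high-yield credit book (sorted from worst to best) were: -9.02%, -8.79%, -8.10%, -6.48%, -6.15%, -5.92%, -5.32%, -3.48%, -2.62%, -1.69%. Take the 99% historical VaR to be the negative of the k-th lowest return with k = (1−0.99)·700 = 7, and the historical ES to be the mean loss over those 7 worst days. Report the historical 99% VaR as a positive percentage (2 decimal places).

5.32%

k = 7; the 7th lowest return is -5.32%, so VaR = 5.32%.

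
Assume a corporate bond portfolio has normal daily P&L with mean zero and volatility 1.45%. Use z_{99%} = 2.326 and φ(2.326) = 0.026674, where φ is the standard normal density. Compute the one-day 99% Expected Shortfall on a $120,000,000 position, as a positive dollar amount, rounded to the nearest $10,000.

$4,640,000

Tail multiplier: φ(z)/(1−α) = 0.026674 / 0.01 = 2.667.
ES = 1.45% × 2.667 = 3.867%.
On $120,000,000: 0.03867 × $120,000,000 = $4,640,400.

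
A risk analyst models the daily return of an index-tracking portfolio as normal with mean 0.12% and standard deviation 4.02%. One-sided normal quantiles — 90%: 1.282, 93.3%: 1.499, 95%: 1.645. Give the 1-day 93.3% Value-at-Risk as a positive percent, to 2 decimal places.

VaR = −μ + z·σ = −(0.12%) + 1.499 × 4.02% = 5.906%.

5.91%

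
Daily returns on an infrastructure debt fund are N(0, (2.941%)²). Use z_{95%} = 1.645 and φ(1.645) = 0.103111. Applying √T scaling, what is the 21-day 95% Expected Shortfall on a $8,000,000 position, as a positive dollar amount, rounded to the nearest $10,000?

$2,220,000

σ_{21d} = 2.941% × √21 = 13.477%.
ES multiplier = φ(z)/(1−α) = 0.103111/0.05 = 2.062.
ES = 13.477% × 2.062 = 27.790%; on $8,000,000: $2,223,200.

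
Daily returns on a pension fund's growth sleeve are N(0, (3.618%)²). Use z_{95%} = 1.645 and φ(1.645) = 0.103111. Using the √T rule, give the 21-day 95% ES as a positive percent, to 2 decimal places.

σ_{21d} = 3.618% × √21 = 16.580%.
ES multiplier = φ(z)/(1−α) = 0.103111/0.05 = 2.062.
ES = 16.580% × 2.062 = 34.188%.

34.19%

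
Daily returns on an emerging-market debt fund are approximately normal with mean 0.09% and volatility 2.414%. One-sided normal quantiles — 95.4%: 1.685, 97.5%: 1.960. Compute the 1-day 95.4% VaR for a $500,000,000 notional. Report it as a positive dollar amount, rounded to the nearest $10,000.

$19,890,000

VaR = −μ + z·σ = −(0.09%) + 1.685 × 2.414% = 3.978%.
On $500,000,000: 0.03978 × $500,000,000 = $19,890,000.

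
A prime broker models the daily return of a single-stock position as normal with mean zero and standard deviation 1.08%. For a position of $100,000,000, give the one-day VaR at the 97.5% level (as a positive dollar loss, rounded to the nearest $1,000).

$2,117,000

At 97.5% one-sided, z = 1.960.
VaR = z·σ = 1.960 × 1.08% = 2.117%.
On $100,000,000: 0.02117 × $100,000,000 = $2,117,000.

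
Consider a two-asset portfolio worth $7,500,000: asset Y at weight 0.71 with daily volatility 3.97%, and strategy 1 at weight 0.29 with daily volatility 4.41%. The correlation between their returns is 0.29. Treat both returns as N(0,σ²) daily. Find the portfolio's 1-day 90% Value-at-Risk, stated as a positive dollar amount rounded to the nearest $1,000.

$328,000

σ_p² = 0.71²·3.97² + 0.29²·4.41² + 2·0.29·0.71·0.29·3.97·4.41 = 11.6715 (%²).
σ_p = √11.6715 = 3.416%.
At 90%, z = 1.282.
VaR = 1.282 × 3.416% = 4.379%; on $7,500,000 that is $328,425.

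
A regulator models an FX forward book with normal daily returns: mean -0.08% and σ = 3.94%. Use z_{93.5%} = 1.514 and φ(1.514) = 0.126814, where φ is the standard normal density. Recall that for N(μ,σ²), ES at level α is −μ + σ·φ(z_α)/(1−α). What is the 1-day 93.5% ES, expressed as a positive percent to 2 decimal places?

7.77%

Tail multiplier: φ(z)/(1−α) = 0.126814 / 0.065 = 1.951.
ES = −(-0.08%) + 3.94% × 1.951 = 7.767%.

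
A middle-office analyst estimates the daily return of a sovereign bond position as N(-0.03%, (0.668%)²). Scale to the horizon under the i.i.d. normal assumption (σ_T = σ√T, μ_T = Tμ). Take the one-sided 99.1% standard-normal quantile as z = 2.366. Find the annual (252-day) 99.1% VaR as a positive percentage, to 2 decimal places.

σ_{252d} = 0.668% × √252 = 10.604%; μ_{252d} = 252 × -0.03% = -7.560%.
VaR = −(-7.560%) + 2.366 × 10.604% = 32.649%.

32.65%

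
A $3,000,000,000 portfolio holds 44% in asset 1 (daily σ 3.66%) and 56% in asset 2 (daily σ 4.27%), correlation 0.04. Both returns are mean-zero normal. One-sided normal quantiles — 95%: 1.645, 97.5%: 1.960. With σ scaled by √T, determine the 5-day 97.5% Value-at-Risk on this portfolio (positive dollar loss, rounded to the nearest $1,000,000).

$386,000,000

σ_p = √(0.44²·3.66² + 0.56²·4.27² + 2·0.04·0.44·0.56·3.66·4.27) = 2.936%.
σ_{5d} = 2.936% × √5 = 6.565%.
VaR = 1.960 × 6.565% = 12.867%; on $3,000,000,000 that is $386,010,000.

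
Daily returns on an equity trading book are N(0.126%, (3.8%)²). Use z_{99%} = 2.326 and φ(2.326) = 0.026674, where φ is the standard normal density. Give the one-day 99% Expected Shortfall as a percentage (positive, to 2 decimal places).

10.01%

Tail multiplier: φ(z)/(1−α) = 0.026674 / 0.01 = 2.667.
ES = −(0.126%) + 3.8% × 2.667 = 10.009%.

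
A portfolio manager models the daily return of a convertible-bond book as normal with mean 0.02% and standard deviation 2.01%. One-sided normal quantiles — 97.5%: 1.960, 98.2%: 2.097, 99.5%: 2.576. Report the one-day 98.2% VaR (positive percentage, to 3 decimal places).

4.195%

VaR = −μ + z·σ = −(0.02%) + 2.097 × 2.01% = 4.195%.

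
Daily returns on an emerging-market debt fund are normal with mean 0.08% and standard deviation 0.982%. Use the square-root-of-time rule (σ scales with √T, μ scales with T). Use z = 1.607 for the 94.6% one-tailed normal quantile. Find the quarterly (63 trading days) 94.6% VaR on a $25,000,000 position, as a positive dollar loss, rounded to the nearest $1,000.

σ_{63d} = 0.982% × √63 = 7.794%; μ_{63d} = 63 × 0.08% = 5.040%.
VaR = −(5.040%) + 1.607 × 7.794% = 7.485%.
On $25,000,000: 0.07485 × $25,000,000 = $1,871,250.

$1,871,000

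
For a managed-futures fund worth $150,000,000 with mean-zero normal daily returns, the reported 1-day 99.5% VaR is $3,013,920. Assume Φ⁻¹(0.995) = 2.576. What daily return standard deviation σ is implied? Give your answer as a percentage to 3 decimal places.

0.780%

VaR as a fraction: $3,013,920 / $150,000,000 = 2.009%.
σ = VaR / z = 2.009% / 2.576 = 0.780%.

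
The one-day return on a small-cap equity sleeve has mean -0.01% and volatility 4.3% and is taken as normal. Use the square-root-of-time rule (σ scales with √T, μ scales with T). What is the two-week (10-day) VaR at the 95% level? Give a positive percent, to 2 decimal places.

At 95%, z = 1.645.
σ_{10d} = 4.3% × √10 = 13.598%; μ_{10d} = 10 × -0.01% = -0.100%.
VaR = −(-0.100%) + 1.645 × 13.598% = 22.469%.

22.47%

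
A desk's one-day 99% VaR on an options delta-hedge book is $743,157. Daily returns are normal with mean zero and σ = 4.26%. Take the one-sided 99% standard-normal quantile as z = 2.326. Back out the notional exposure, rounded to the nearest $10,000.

$7,500,000

VaR as a fraction of value: z·σ = 2.326 × 4.26% = 9.90876%.
Position = $743,157 / 0.0990876 = $7,500,000.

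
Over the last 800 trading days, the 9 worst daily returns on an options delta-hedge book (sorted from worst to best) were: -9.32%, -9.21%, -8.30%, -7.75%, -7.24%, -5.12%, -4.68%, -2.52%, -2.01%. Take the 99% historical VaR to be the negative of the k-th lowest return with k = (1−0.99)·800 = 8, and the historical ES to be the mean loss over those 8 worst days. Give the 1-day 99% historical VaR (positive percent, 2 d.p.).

k = 8; the 8th lowest return is -2.52%, so VaR = 2.52%.

2.52%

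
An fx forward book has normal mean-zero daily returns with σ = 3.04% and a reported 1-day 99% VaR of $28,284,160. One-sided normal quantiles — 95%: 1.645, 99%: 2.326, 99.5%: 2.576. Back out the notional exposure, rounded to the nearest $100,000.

VaR as a fraction of value: z·σ = 2.326 × 3.04% = 7.07104%.
Position = $28,284,160 / 0.0707104 = $400,000,000.

$400,000,000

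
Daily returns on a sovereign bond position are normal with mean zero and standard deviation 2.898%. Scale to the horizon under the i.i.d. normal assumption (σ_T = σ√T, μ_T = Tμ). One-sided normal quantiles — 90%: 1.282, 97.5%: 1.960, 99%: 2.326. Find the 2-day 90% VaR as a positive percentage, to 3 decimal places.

5.254%

σ_{2d} = 2.898% × √2 = 4.098%.
VaR = 1.282 × 4.098% = 5.254%.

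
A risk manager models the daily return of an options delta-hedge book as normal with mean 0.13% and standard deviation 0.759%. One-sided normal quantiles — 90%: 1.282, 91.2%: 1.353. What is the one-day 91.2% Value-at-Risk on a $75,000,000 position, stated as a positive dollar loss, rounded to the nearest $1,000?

$673,000

VaR = −μ + z·σ = −(0.13%) + 1.353 × 0.759% = 0.897%.
On $75,000,000: 0.00897 × $75,000,000 = $672,750.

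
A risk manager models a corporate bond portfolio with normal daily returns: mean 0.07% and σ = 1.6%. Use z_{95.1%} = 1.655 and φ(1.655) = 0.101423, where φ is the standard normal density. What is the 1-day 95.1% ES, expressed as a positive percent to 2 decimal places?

3.24%

Tail multiplier: φ(z)/(1−α) = 0.101423 / 0.049 = 2.070.
ES = −(0.07%) + 1.6% × 2.070 = 3.242%.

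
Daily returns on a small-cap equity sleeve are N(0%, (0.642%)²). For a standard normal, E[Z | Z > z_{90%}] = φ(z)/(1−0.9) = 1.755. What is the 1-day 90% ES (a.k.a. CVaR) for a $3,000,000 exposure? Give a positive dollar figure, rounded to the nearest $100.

$33,800

ES = 0.642% × 1.755 = 1.127%.
On $3,000,000: 0.01127 × $3,000,000 = $33,810.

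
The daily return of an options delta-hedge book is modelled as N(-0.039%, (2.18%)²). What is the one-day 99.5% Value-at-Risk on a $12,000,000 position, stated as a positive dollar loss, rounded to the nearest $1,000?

$679,000

At 99.5% one-sided, z = 2.576.
VaR = −μ + z·σ = −(-0.039%) + 2.576 × 2.18% = 5.655%.
On $12,000,000: 0.05655 × $12,000,000 = $678,600.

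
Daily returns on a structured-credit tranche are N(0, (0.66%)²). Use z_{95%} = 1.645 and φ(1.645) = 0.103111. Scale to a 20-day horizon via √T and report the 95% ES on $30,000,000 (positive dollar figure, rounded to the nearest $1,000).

σ_{20d} = 0.66% × √20 = 2.952%.
ES multiplier = φ(z)/(1−α) = 0.103111/0.05 = 2.062.
ES = 2.952% × 2.062 = 6.087%; on $30,000,000: $1,826,100.

$1,826,000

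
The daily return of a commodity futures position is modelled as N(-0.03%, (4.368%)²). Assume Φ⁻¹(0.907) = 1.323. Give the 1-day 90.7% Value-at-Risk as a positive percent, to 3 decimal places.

VaR = −μ + z·σ = −(-0.03%) + 1.323 × 4.368% = 5.809%.

5.809%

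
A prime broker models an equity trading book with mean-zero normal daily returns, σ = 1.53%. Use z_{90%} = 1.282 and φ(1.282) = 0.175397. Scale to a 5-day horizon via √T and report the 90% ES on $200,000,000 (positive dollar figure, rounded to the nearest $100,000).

$12,000,000

σ_{5d} = 1.53% × √5 = 3.421%.
ES multiplier = φ(z)/(1−α) = 0.175397/0.1 = 1.754.
ES = 3.421% × 1.754 = 6.000%; on $200,000,000: $12,000,000.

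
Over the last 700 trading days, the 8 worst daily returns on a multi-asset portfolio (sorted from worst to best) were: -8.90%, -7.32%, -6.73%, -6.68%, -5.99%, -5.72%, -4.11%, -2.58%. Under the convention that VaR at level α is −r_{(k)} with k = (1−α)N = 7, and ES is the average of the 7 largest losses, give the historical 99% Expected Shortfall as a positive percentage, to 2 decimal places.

6.49%

The 7 worst returns sum to -45.45%.
ES = −(-45.45%) / 7 = 6.4928…% ≈ 6.49%.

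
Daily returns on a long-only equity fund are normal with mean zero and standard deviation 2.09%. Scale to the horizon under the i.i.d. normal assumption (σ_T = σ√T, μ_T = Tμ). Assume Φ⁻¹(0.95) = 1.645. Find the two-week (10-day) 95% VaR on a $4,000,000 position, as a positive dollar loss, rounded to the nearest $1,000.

σ_{10d} = 2.09% × √10 = 6.609%.
VaR = 1.645 × 6.609% = 10.872%.
On $4,000,000: 0.10872 × $4,000,000 = $434,880.

$435,000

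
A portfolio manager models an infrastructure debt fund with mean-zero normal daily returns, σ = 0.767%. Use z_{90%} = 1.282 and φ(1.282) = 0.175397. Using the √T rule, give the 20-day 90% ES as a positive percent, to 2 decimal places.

6.02%

σ_{20d} = 0.767% × √20 = 3.430%.
ES multiplier = φ(z)/(1−α) = 0.175397/0.1 = 1.754.
ES = 3.430% × 1.754 = 6.016%.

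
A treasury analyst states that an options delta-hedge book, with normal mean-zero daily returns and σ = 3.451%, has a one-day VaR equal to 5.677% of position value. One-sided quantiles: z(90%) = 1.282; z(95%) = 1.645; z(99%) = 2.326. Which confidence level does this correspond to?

Implied z = VaR/σ = 5.677 / 3.451 = 1.645.
This matches z(95%) = 1.645.

95%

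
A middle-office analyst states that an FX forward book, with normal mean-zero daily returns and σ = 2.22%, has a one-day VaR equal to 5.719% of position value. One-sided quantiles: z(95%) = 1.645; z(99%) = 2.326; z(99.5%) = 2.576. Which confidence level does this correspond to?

Implied z = VaR/σ = 5.719 / 2.22 = 2.576.
This matches z(99.5%) = 2.576.

99.5%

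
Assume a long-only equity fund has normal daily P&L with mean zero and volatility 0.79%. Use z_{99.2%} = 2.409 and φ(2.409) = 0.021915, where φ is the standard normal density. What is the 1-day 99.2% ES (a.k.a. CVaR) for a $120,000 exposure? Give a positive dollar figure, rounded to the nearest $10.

Tail multiplier: φ(z)/(1−α) = 0.021915 / 0.008 = 2.739.
ES = 0.79% × 2.739 = 2.164%.
On $120,000: 0.02164 × $120,000 = $2,597.

$2,600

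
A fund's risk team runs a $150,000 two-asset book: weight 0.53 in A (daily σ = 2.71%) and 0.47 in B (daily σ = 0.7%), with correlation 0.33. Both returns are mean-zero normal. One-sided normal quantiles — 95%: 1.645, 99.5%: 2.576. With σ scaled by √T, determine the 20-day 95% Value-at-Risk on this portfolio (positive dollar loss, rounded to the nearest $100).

σ_p = √(0.53²·2.71² + 0.47²·0.7² + 2·0.33·0.53·0.47·2.71·0.7) = 1.576%.
σ_{20d} = 1.576% × √20 = 7.048%.
VaR = 1.645 × 7.048% = 11.594%; on $150,000 that is $17,391.

$17,400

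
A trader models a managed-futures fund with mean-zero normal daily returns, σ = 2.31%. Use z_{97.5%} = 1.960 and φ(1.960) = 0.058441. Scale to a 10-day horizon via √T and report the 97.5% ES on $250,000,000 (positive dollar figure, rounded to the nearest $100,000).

$42,700,000

σ_{10d} = 2.31% × √10 = 7.305%.
ES multiplier = φ(z)/(1−α) = 0.058441/0.025 = 2.338.
ES = 7.305% × 2.338 = 17.079%; on $250,000,000: $42,697,500.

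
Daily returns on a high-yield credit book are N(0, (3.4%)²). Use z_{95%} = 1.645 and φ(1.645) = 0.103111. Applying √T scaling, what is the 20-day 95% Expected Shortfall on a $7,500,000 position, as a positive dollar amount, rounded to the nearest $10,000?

$2,350,000

σ_{20d} = 3.4% × √20 = 15.205%.
ES multiplier = φ(z)/(1−α) = 0.103111/0.05 = 2.062.
ES = 15.205% × 2.062 = 31.353%; on $7,500,000: $2,351,475.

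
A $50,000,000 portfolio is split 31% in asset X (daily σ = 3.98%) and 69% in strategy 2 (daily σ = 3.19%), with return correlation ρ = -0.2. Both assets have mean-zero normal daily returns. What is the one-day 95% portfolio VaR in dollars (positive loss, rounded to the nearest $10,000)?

σ_p² = 0.31²·3.98² + 0.69²·3.19² + 2·-0.2·0.31·0.69·3.98·3.19 = 5.2808 (%²).
σ_p = √5.2808 = 2.298%.
At 95%, z = 1.645.
VaR = 1.645 × 2.298% = 3.780%; on $50,000,000 that is $1,890,000.

$1,890,000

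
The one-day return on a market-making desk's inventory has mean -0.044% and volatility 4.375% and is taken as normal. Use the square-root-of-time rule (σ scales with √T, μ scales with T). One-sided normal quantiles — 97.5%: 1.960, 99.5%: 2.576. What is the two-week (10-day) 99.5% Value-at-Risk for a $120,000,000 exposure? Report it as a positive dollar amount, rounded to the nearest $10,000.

$43,290,000

σ_{10d} = 4.375% × √10 = 13.835%; μ_{10d} = 10 × -0.044% = -0.440%.
VaR = −(-0.440%) + 2.576 × 13.835% = 36.079%.
On $120,000,000: 0.36079 × $120,000,000 = $43,294,800.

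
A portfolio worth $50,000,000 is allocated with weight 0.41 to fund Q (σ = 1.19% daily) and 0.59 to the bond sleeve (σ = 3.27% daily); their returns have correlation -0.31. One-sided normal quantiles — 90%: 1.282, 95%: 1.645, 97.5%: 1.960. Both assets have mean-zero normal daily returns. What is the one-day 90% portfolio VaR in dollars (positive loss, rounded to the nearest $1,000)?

σ_p² = 0.41²·1.19² + 0.59²·3.27² + 2·-0.31·0.41·0.59·1.19·3.27 = 3.3766 (%²).
σ_p = √3.3766 = 1.838%.
VaR = 1.282 × 1.838% = 2.356%; on $50,000,000 that is $1,178,000.

$1,178,000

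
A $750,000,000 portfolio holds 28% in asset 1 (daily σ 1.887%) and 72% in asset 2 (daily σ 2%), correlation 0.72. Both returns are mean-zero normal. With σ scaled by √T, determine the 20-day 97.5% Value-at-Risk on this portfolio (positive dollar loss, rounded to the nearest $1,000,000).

$122,000,000

σ_p = √(0.28²·1.887² + 0.72²·2² + 2·0.72·0.28·0.72·1.887·2) = 1.857%.
σ_{20d} = 1.857% × √20 = 8.305%.
z(97.5%) = 1.960.
VaR = 1.960 × 8.305% = 16.278%; on $750,000,000 that is $122,085,000.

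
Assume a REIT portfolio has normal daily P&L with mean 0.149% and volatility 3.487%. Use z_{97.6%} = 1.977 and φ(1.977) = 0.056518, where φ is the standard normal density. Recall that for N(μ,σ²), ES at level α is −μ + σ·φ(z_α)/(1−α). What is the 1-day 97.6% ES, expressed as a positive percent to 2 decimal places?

8.06%

Tail multiplier: φ(z)/(1−α) = 0.056518 / 0.024 = 2.355.
ES = −(0.149%) + 3.487% × 2.355 = 8.063%.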